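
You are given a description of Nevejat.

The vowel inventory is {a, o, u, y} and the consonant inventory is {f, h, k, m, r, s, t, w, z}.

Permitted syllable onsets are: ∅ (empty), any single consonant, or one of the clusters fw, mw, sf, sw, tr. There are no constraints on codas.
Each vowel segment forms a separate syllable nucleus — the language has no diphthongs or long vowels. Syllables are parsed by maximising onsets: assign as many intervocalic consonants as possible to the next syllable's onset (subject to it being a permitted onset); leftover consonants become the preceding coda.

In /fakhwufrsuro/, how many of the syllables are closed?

The vowels are a, u, u, o — 4 nuclei, so 4 syllables.
σ1/σ2 boundary: cluster /khw/ — the longest permitted-onset suffix is /w/; onset = /w/, preceding coda = /kh/.
σ2/σ3 boundary: cluster /frs/ — the longest permitted-onset suffix is /s/; onset = /s/, preceding coda = /fr/.
σ3/σ4 boundary: just /r/ — single C goes to the following onset.
Syllabification: fakh.wufr.su.ro.
Classifying each syllable: /fakh/ (closed), /wufr/ (closed), /su/ (open), /ro/ (open).
Closed syllables: 2.

2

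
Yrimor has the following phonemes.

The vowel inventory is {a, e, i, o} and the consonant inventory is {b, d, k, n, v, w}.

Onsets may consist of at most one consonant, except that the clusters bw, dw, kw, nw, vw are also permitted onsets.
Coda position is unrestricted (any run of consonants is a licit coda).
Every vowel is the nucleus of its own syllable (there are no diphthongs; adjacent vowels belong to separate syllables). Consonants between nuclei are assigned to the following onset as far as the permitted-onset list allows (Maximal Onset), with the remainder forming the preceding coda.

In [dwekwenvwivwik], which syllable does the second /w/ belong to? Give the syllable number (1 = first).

Nuclei (vowels): e, e, i, i → 4 syllables.
Between /e/ (V1) and /e/ (V2): /kw/ — entire cluster is a permitted onset → onset /kw/, coda ∅.
Between /e/ (V2) and /i/ (V3): cluster /nvw/ — the longest permitted-onset suffix is /vw/; onset = /vw/, preceding coda = /n/.
Between /i/ (V3) and /i/ (V4): cluster /vw/ — /vw/ is itself a permitted onset, so the whole cluster goes right; preceding coda = ∅.
Result: dwe.kwen.vwi.vwik.
The second /w/ is in the onset of syllable 2 (/kwen/).

2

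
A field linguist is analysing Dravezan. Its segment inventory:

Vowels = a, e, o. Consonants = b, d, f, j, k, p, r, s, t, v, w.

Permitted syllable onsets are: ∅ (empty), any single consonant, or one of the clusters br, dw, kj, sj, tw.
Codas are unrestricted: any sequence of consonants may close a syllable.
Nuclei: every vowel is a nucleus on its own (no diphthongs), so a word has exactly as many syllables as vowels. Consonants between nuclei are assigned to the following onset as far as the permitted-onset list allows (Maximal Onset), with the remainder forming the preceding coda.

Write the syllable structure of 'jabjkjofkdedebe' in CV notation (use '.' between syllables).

Vowels present: a, o, e, e, e; each is a nucleus, giving 5 syllables.
/a…o/ gap (V1→V2): /bjkj/; trying suffixes from longest down, /kj/ is the first permitted one, so coda /bj/ | onset /kj/.
/o…e/ gap (V2→V3): cluster /fkd/ — the longest permitted-onset suffix is /d/; onset = /d/, preceding coda = /fk/.
/e…e/ gap (V3→V4): /d/ → onset of the next syllable (single consonants are always licit onsets).
/e…e/ gap (V4→V5): just /b/ — single C goes to the following onset.
Syllabification: jabj.kjofk.de.de.be.
Mapping each syllable to C/V: /jabj/ → CVCC, /kjofk/ → CCVCC, /de/ → CV, /de/ → CV, /be/ → CV.

CVCC.CCVCC.CV.CV.CV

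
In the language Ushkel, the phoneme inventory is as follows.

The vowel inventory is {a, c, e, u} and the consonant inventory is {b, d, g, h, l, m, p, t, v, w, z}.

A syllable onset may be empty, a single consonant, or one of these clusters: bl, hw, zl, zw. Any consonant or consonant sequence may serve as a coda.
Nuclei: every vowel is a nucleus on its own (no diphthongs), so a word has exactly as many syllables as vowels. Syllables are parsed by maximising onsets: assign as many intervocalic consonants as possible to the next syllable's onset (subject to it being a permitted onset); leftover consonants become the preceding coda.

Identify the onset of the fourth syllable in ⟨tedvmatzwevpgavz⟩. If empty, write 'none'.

Vowels present: e, a, e, a; each is a nucleus, giving 4 syllables.
Between /e/ (V1) and /a/ (V2): /dvm/; trying suffixes from longest down, /m/ is the first permitted one, so coda /dv/ | onset /m/.
Between /a/ (V2) and /e/ (V3): /tzw/ — longest licit onset from the right is /zw/, leaving /t/ as coda.
Between /e/ (V3) and /a/ (V4): cluster /vpg/ — the longest permitted-onset suffix is /g/; onset = /g/, preceding coda = /vp/.
So the parse is tedv.mat.zwevp.gavz.
Syllable 4 is /gavz/: onset /g/, nucleus /a/, coda /vz/.

g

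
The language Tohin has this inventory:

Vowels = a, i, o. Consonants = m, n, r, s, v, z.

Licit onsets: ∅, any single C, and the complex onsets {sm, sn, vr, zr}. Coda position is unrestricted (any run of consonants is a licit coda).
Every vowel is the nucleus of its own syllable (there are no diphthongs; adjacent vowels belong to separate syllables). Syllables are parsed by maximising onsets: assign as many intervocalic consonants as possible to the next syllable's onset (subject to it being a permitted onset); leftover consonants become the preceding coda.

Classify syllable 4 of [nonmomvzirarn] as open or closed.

closed

Vowels present: o, o, i, a; each is a nucleus, giving 4 syllables.
V1 /o/ – V2 /o/: cluster /nm/ — the longest permitted-onset suffix is /m/; onset = /m/, preceding coda = /n/.
V2 /o/ – V3 /i/: /mvz/ — longest licit onset from the right is /z/, leaving /mv/ as coda.
V3 /i/ – V4 /a/: /r/ is a single consonant, so it becomes the next onset.
Result: non.momv.zi.rarn.
Syllable 4 is /rarn/ with coda /rn/, so it is closed.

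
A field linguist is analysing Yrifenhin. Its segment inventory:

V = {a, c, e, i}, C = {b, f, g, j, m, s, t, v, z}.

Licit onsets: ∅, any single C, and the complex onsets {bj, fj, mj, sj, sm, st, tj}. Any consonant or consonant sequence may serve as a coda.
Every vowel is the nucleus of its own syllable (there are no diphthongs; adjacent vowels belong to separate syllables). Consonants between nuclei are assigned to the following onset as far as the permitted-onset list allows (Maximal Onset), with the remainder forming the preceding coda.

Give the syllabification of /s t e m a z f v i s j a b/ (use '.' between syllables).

Vowels present: e, a, i, a; each is a nucleus, giving 4 syllables.
σ1/σ2 boundary: just /m/ — single C goes to the following onset.
σ2/σ3 boundary: /zfv/ — longest licit onset from the right is /v/, leaving /zf/ as coda.
σ3/σ4 boundary: /sj/ — entire cluster is a permitted onset → onset /sj/, coda ∅.

ste.mazf.vi.sjab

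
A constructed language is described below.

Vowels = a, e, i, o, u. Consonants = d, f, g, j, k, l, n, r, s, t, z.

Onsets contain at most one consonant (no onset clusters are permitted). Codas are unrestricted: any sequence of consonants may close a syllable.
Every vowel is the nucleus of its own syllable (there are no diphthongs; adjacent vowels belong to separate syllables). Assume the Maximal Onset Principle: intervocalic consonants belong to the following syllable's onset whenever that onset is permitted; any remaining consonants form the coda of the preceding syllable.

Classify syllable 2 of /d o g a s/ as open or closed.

closed

The vowels are o, a — 2 nuclei, so 2 syllables.
/o…a/ gap (V1→V2): /g/ → onset of the next syllable (single consonants are always licit onsets).
Syllabification: do.gas.
Syllable 2 is /gas/ with coda /s/, so it is closed.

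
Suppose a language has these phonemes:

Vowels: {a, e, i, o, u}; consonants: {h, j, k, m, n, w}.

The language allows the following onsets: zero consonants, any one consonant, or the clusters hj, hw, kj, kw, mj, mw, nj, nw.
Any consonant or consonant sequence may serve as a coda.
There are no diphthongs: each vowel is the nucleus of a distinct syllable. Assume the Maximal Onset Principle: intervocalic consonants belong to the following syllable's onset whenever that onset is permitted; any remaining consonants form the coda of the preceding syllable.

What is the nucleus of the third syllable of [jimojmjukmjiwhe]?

u

Nuclei (vowels): i, o, u, i, e → 5 syllables.
The third nucleus (vowel 3 from the left) is /u/.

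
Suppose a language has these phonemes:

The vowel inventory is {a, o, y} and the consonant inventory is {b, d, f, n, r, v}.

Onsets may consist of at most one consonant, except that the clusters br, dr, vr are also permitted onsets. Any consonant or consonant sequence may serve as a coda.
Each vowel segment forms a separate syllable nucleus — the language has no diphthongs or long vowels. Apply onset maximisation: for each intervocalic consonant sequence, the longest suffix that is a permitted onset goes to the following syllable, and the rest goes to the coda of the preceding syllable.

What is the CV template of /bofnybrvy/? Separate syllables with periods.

Vowels present: o, y, y; each is a nucleus, giving 3 syllables.
σ1/σ2 boundary: /fn/ splits as /f/ + /n/ (/n/ is the longest suffix that is a licit onset).
σ2/σ3 boundary: cluster /brv/ — the longest permitted-onset suffix is /v/; onset = /v/, preceding coda = /br/.
So the parse is bof.nybr.vy.
Mapping each syllable to C/V: /bof/ → CVC, /nybr/ → CVCC, /vy/ → CV.

CVC.CVCC.CV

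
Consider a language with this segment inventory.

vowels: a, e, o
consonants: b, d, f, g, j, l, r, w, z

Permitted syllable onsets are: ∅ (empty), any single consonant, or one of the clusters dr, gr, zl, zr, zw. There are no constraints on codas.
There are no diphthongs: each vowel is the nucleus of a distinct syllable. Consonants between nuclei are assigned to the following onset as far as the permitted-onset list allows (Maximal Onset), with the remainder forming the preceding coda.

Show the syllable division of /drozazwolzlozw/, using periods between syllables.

Vowels present: o, a, o, o; each is a nucleus, giving 4 syllables.
/o…a/ gap (V1→V2): just /z/ — single C goes to the following onset.
/a…o/ gap (V2→V3): /zw/ — entire cluster is a permitted onset → onset /zw/, coda ∅.
/o…o/ gap (V3→V4): /lzl/; trying suffixes from longest down, /zl/ is the first permitted one, so coda /l/ | onset /zl/.

dro.za.zwol.zlozw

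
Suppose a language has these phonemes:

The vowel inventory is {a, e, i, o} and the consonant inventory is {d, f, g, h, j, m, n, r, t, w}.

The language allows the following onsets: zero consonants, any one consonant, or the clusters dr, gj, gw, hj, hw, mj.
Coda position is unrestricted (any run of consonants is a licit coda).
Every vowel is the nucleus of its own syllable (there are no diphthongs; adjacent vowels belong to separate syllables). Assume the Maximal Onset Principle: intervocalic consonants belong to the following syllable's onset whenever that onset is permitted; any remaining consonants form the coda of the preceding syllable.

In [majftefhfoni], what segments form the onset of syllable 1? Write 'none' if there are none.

m

Vowels present: a, e, o, i; each is a nucleus, giving 4 syllables.
/a…e/ gap (V1→V2): /jft/; trying suffixes from longest down, /t/ is the first permitted one, so coda /jf/ | onset /t/.
/e…o/ gap (V2→V3): /fhf/; trying suffixes from longest down, /f/ is the first permitted one, so coda /fh/ | onset /f/.
/o…i/ gap (V3→V4): /n/ → onset of the next syllable (single consonants are always licit onsets).
Putting it together: majf.tefh.fo.ni.
Syllable 1 is /majf/: onset /m/, nucleus /a/, coda /jf/.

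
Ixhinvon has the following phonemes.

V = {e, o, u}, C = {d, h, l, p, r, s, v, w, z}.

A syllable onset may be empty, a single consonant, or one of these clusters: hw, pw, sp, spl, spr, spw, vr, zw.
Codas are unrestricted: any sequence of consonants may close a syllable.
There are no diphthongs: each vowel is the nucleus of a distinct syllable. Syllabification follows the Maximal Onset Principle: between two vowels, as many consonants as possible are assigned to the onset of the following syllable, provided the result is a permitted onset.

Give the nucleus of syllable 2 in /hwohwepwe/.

Nuclei (vowels): o, e, e → 3 syllables.
The second nucleus (vowel 2 from the left) is /e/.

e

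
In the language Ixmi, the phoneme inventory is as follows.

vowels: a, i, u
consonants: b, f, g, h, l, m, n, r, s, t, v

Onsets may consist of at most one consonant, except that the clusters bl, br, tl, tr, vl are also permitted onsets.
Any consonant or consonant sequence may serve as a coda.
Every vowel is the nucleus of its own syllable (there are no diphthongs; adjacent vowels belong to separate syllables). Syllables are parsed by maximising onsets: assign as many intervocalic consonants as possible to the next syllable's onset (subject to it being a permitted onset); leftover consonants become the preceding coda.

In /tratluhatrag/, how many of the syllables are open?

Vowels present: a, u, a, a; each is a nucleus, giving 4 syllables.
Between /a/ (V1) and /u/ (V2): /tl/ is a licit onset in full, so it all attaches to the next syllable.
Between /u/ (V2) and /a/ (V3): just /h/ — single C goes to the following onset.
Between /a/ (V3) and /a/ (V4): /tr/ — entire cluster is a permitted onset → onset /tr/, coda ∅.
Syllabification: tra.tlu.ha.trag.
Classifying each syllable: /tra/ (open), /tlu/ (open), /ha/ (open), /trag/ (closed).
Open syllables: 3.

3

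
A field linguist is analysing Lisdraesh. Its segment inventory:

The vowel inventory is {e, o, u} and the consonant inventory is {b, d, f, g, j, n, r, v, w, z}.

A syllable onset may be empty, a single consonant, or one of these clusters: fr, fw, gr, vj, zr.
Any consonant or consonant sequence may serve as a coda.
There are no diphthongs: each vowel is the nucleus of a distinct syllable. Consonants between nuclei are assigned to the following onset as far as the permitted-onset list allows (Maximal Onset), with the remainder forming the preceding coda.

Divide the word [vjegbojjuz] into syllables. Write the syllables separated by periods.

The vowels are e, o, u — 3 nuclei, so 3 syllables.
σ1/σ2 boundary: cluster /gb/ — the longest permitted-onset suffix is /b/; onset = /b/, preceding coda = /g/.
σ2/σ3 boundary: cluster /jj/ — the longest permitted-onset suffix is /j/; onset = /j/, preceding coda = /j/.

vjeg.boj.juz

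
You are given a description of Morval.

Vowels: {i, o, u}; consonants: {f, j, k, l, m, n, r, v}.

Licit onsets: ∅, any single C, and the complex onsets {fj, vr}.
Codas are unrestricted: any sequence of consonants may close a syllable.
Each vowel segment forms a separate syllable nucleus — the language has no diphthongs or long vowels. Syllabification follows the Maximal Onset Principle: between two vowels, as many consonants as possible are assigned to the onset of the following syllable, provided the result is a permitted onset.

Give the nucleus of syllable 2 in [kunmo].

Nuclei (vowels): u, o → 2 syllables.
The second nucleus (vowel 2 from the left) is /o/.

o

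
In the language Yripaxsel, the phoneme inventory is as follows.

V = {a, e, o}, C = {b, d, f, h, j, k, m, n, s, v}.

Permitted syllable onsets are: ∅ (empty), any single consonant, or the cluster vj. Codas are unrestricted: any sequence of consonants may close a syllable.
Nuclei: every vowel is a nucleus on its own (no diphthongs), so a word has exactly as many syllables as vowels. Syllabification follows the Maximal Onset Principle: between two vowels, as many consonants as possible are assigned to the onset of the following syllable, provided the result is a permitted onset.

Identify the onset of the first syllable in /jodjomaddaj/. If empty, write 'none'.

j

The vowels are o, o, a, a — 4 nuclei, so 4 syllables.
V1 /o/ – V2 /o/: cluster /dj/ — the longest permitted-onset suffix is /j/; onset = /j/, preceding coda = /d/.
V2 /o/ – V3 /a/: just /m/ — single C goes to the following onset.
V3 /a/ – V4 /a/: /dd/ splits as /d/ + /d/ (/d/ is the longest suffix that is a licit onset).
Syllabification: jod.jo.mad.daj.
Syllable 1 is /jod/: onset /j/, nucleus /o/, coda /d/.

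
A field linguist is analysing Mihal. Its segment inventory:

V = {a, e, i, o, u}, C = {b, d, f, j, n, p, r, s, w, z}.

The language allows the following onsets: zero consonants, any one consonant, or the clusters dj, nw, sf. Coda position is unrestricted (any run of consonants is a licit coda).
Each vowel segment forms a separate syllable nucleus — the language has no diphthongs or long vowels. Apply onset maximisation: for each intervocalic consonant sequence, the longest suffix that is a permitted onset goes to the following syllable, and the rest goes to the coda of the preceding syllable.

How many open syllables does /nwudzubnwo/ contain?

1

The vowels are u, u, o — 3 nuclei, so 3 syllables.
Between /u/ (V1) and /u/ (V2): /dz/; trying suffixes from longest down, /z/ is the first permitted one, so coda /d/ | onset /z/.
Between /u/ (V2) and /o/ (V3): /bnw/ — longest licit onset from the right is /nw/, leaving /b/ as coda.
Result: nwud.zub.nwo.
Classifying each syllable: /nwud/ (closed), /zub/ (closed), /nwo/ (open).
Open syllables: 1.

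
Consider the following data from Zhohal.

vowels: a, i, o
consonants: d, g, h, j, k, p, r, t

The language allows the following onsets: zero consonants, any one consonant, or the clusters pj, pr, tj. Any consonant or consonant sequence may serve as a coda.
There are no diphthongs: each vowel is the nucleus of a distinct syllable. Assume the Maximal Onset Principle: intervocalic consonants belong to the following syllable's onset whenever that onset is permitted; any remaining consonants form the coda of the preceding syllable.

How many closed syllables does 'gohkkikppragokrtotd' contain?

The vowels are o, i, a, o, o — 5 nuclei, so 5 syllables.
σ1/σ2 boundary: /hkk/ — longest licit onset from the right is /k/, leaving /hk/ as coda.
σ2/σ3 boundary: /kppr/ splits as /kp/ + /pr/ (/pr/ is the longest suffix that is a licit onset).
σ3/σ4 boundary: /g/ is a single consonant, so it becomes the next onset.
σ4/σ5 boundary: /krt/; trying suffixes from longest down, /t/ is the first permitted one, so coda /kr/ | onset /t/.
So the parse is gohk.kikp.pra.gokr.totd.
Classifying each syllable: /gohk/ (closed), /kikp/ (closed), /pra/ (open), /gokr/ (closed), /totd/ (closed).
Closed syllables: 4.

4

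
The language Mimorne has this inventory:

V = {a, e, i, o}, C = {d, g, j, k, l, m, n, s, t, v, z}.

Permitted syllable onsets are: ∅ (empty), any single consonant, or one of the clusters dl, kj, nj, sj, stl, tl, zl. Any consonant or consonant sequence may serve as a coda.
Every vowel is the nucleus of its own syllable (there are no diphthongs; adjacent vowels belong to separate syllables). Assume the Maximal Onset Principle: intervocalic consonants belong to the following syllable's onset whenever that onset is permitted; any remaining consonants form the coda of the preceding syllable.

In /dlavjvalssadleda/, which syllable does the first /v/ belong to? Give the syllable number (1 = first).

Vowels present: a, a, a, e, a; each is a nucleus, giving 5 syllables.
/a…a/ gap (V1→V2): cluster /vjv/ — the longest permitted-onset suffix is /v/; onset = /v/, preceding coda = /vj/.
/a…a/ gap (V2→V3): /lss/ — longest licit onset from the right is /s/, leaving /ls/ as coda.
/a…e/ gap (V3→V4): /dl/ — entire cluster is a permitted onset → onset /dl/, coda ∅.
/e…a/ gap (V4→V5): /d/ is a single consonant, so it becomes the next onset.
Result: dlavj.vals.sa.dle.da.
The first /v/ is in the coda of syllable 1 (/dlavj/).

1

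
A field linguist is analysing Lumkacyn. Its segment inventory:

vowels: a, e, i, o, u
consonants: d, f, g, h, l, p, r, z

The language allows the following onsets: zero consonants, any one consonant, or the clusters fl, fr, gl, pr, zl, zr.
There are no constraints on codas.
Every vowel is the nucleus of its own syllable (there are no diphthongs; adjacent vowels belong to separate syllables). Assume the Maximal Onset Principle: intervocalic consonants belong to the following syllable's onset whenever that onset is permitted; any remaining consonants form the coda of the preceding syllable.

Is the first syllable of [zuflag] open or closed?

open

The vowels are u, a — 2 nuclei, so 2 syllables.
σ1/σ2 boundary: /fl/ is a licit onset in full, so it all attaches to the next syllable.
Putting it together: zu.flag.
Syllable 1 is /zu/; it ends in its nucleus with no coda, so it is open.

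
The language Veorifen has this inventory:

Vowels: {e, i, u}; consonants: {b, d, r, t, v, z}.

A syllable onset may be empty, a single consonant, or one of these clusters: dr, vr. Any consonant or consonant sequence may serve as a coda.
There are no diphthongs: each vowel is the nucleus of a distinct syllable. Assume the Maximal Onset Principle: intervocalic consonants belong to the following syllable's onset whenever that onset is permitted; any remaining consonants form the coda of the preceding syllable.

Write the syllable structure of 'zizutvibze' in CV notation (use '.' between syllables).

CV.CVC.CVC.CV

Vowels present: i, u, i, e; each is a nucleus, giving 4 syllables.
σ1/σ2 boundary: /z/ → onset of the next syllable (single consonants are always licit onsets).
σ2/σ3 boundary: /tv/; trying suffixes from longest down, /v/ is the first permitted one, so coda /t/ | onset /v/.
σ3/σ4 boundary: /bz/ splits as /b/ + /z/ (/z/ is the longest suffix that is a licit onset).
Putting it together: zi.zut.vib.ze.
Mapping each syllable to C/V: /zi/ → CV, /zut/ → CVC, /vib/ → CVC, /ze/ → CV.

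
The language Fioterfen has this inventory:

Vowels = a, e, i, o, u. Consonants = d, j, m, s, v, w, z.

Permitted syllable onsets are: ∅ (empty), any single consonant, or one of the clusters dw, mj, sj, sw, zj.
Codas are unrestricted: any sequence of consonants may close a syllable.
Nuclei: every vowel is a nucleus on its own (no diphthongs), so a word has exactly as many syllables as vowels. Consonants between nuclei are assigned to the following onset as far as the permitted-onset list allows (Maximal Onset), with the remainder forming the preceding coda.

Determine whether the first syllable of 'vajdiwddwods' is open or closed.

The vowels are a, i, o — 3 nuclei, so 3 syllables.
V1 /a/ – V2 /i/: /jd/; trying suffixes from longest down, /d/ is the first permitted one, so coda /j/ | onset /d/.
V2 /i/ – V3 /o/: /wddw/ — longest licit onset from the right is /dw/, leaving /wd/ as coda.
Putting it together: vaj.diwd.dwods.
Syllable 1 is /vaj/ with coda /j/, so it is closed.

closed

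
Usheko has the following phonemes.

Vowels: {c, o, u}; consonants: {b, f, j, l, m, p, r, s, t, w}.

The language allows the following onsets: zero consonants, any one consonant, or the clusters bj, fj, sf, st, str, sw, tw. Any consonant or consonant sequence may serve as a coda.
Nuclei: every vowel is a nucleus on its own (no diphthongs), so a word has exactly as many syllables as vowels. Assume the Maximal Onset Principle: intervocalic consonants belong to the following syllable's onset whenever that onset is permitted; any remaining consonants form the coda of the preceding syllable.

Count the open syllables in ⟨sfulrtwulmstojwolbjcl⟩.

Nuclei (vowels): u, u, o, o, c → 5 syllables.
/u…u/ gap (V1→V2): /lrtw/; trying suffixes from longest down, /tw/ is the first permitted one, so coda /lr/ | onset /tw/.
/u…o/ gap (V2→V3): /lmst/; trying suffixes from longest down, /st/ is the first permitted one, so coda /lm/ | onset /st/.
/o…o/ gap (V3→V4): cluster /jw/ — the longest permitted-onset suffix is /w/; onset = /w/, preceding coda = /j/.
/o…c/ gap (V4→V5): /lbj/ splits as /l/ + /bj/ (/bj/ is the longest suffix that is a licit onset).
Result: sfulr.twulm.stoj.wol.bjcl.
Classifying each syllable: /sfulr/ (closed), /twulm/ (closed), /stoj/ (closed), /wol/ (closed), /bjcl/ (closed).
Open syllables: 0.

0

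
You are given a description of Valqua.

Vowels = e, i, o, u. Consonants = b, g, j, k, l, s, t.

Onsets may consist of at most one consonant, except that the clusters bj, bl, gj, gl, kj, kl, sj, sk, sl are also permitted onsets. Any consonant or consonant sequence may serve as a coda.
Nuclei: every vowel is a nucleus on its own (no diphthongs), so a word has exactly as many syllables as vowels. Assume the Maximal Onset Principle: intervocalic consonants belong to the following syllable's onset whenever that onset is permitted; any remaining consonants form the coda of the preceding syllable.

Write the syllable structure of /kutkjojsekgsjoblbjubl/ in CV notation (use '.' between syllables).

CVC.CCVC.CVCC.CCVCC.CCVCC

Vowels present: u, o, e, o, u; each is a nucleus, giving 5 syllables.
V1 /u/ – V2 /o/: /tkj/ splits as /t/ + /kj/ (/kj/ is the longest suffix that is a licit onset).
V2 /o/ – V3 /e/: /js/ splits as /j/ + /s/ (/s/ is the longest suffix that is a licit onset).
V3 /e/ – V4 /o/: /kgsj/ — longest licit onset from the right is /sj/, leaving /kg/ as coda.
V4 /o/ – V5 /u/: cluster /blbj/ — the longest permitted-onset suffix is /bj/; onset = /bj/, preceding coda = /bl/.
Putting it together: kut.kjoj.sekg.sjobl.bjubl.
Mapping each syllable to C/V: /kut/ → CVC, /kjoj/ → CCVC, /sekg/ → CVCC, /sjobl/ → CCVCC, /bjubl/ → CCVCC.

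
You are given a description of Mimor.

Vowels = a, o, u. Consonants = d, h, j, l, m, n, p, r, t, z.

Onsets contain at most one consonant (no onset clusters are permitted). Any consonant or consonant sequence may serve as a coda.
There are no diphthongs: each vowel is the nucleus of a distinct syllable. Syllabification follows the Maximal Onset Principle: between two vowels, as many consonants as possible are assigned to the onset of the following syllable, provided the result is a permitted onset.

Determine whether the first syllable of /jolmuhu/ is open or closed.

closed

Vowels present: o, u, u; each is a nucleus, giving 3 syllables.
/o…u/ gap (V1→V2): cluster /lm/ — the longest permitted-onset suffix is /m/; onset = /m/, preceding coda = /l/.
/u…u/ gap (V2→V3): just /h/ — single C goes to the following onset.
So the parse is jol.mu.hu.
Syllable 1 is /jol/ with coda /l/, so it is closed.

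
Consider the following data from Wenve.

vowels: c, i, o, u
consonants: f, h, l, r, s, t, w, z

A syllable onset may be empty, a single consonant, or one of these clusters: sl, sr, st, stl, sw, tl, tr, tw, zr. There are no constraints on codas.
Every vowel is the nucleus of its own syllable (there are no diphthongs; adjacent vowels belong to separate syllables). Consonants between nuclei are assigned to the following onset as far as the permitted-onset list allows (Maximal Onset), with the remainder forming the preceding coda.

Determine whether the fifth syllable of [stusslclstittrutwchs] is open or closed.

closed

Nuclei (vowels): u, c, i, u, c → 5 syllables.
V1 /u/ – V2 /c/: cluster /ssl/ — the longest permitted-onset suffix is /sl/; onset = /sl/, preceding coda = /s/.
V2 /c/ – V3 /i/: /lst/; trying suffixes from longest down, /st/ is the first permitted one, so coda /l/ | onset /st/.
V3 /i/ – V4 /u/: /ttr/; trying suffixes from longest down, /tr/ is the first permitted one, so coda /t/ | onset /tr/.
V4 /u/ – V5 /c/: /tw/ — entire cluster is a permitted onset → onset /tw/, coda ∅.
So the parse is stus.slcl.stit.tru.twchs.
Syllable 5 is /twchs/ with coda /hs/, so it is closed.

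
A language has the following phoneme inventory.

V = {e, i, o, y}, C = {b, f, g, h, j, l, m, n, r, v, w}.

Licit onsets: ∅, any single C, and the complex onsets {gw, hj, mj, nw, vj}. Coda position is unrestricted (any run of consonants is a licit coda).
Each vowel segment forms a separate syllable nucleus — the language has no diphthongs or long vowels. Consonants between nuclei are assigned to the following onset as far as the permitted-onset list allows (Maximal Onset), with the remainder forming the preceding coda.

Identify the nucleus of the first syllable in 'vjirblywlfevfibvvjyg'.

i

The vowels are i, y, e, i, y — 5 nuclei, so 5 syllables.
The first nucleus (vowel 1 from the left) is /i/.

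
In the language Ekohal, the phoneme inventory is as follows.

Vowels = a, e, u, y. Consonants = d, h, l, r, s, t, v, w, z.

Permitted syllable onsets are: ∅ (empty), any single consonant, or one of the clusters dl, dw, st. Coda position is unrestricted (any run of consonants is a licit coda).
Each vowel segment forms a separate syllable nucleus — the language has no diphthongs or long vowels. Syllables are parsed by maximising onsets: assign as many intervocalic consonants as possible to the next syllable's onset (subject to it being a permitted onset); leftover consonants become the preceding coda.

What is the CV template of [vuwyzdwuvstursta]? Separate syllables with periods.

Nuclei (vowels): u, y, u, u, a → 5 syllables.
V1 /u/ – V2 /y/: just /w/ — single C goes to the following onset.
V2 /y/ – V3 /u/: /zdw/ — longest licit onset from the right is /dw/, leaving /z/ as coda.
V3 /u/ – V4 /u/: cluster /vst/ — the longest permitted-onset suffix is /st/; onset = /st/, preceding coda = /v/.
V4 /u/ – V5 /a/: /rst/ — longest licit onset from the right is /st/, leaving /r/ as coda.
Syllabification: vu.wyz.dwuv.stur.sta.
Mapping each syllable to C/V: /vu/ → CV, /wyz/ → CVC, /dwuv/ → CCVC, /stur/ → CCVC, /sta/ → CCV.

CV.CVC.CCVC.CCVC.CCV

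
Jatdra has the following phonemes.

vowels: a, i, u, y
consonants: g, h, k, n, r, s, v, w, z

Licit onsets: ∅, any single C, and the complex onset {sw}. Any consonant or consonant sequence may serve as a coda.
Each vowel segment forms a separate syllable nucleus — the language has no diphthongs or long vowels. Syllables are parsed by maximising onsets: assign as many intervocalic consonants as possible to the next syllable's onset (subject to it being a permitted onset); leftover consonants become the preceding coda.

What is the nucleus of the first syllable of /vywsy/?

y

The vowels are y, y — 2 nuclei, so 2 syllables.
The first nucleus (vowel 1 from the left) is /y/.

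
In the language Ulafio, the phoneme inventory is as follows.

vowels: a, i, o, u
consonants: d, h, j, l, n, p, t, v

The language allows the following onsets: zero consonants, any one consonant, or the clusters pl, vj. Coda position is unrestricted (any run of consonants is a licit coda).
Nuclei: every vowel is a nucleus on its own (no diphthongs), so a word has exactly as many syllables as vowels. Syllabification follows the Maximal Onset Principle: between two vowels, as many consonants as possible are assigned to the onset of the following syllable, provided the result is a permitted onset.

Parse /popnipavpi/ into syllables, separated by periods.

Vowels present: o, i, a, i; each is a nucleus, giving 4 syllables.
σ1/σ2 boundary: /pn/ splits as /p/ + /n/ (/n/ is the longest suffix that is a licit onset).
σ2/σ3 boundary: /p/ → onset of the next syllable (single consonants are always licit onsets).
σ3/σ4 boundary: /vp/; trying suffixes from longest down, /p/ is the first permitted one, so coda /v/ | onset /p/.

pop.ni.pav.pi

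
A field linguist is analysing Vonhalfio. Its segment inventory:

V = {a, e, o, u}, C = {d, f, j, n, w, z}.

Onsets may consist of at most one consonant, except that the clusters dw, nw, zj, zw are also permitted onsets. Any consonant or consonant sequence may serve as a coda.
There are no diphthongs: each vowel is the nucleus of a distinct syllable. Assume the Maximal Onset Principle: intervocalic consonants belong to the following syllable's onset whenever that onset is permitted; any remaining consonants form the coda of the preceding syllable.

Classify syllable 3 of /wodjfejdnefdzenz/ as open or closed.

The vowels are o, e, e, e — 4 nuclei, so 4 syllables.
σ1/σ2 boundary: /djf/; trying suffixes from longest down, /f/ is the first permitted one, so coda /dj/ | onset /f/.
σ2/σ3 boundary: /jdn/ splits as /jd/ + /n/ (/n/ is the longest suffix that is a licit onset).
σ3/σ4 boundary: /fdz/ — longest licit onset from the right is /z/, leaving /fd/ as coda.
So the parse is wodj.fejd.nefd.zenz.
Syllable 3 is /nefd/ with coda /fd/, so it is closed.

closed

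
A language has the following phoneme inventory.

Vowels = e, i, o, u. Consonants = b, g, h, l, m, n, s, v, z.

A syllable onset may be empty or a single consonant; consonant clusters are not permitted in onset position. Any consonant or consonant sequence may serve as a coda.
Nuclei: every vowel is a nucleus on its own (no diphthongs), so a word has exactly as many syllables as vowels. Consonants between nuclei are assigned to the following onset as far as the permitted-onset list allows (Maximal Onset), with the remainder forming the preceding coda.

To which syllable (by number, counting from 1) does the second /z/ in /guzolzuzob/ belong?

3

Nuclei (vowels): u, o, u, o → 4 syllables.
/u…o/ gap (V1→V2): /z/ is a single consonant, so it becomes the next onset.
/o…u/ gap (V2→V3): /lz/ — longest licit onset from the right is /z/, leaving /l/ as coda.
/u…o/ gap (V3→V4): just /z/ — single C goes to the following onset.
Result: gu.zol.zu.zob.
The second /z/ is in the onset of syllable 3 (/zu/).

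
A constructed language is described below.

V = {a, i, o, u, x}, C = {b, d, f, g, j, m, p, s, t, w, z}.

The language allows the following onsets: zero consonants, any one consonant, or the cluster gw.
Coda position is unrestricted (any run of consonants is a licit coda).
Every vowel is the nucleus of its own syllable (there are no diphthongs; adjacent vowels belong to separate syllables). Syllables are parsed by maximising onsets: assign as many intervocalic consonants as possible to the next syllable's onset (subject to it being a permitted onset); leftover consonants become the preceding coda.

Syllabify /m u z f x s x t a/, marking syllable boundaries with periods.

The vowels are u, x, x, a — 4 nuclei, so 4 syllables.
Between /u/ (V1) and /x/ (V2): /zf/ splits as /z/ + /f/ (/f/ is the longest suffix that is a licit onset).
Between /x/ (V2) and /x/ (V3): /s/ is a single consonant, so it becomes the next onset.
Between /x/ (V3) and /a/ (V4): /t/ is a single consonant, so it becomes the next onset.

muz.fx.sx.ta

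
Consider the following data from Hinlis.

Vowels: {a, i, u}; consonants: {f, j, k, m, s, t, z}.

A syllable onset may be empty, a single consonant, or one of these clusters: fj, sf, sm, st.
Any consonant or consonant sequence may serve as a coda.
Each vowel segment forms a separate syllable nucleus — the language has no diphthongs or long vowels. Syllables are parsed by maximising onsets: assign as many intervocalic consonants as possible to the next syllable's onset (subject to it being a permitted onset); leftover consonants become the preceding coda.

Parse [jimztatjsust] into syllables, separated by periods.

The vowels are i, a, u — 3 nuclei, so 3 syllables.
V1 /i/ – V2 /a/: /mzt/ — longest licit onset from the right is /t/, leaving /mz/ as coda.
V2 /a/ – V3 /u/: /tjs/ splits as /tj/ + /s/ (/s/ is the longest suffix that is a licit onset).

jimz.tatj.sust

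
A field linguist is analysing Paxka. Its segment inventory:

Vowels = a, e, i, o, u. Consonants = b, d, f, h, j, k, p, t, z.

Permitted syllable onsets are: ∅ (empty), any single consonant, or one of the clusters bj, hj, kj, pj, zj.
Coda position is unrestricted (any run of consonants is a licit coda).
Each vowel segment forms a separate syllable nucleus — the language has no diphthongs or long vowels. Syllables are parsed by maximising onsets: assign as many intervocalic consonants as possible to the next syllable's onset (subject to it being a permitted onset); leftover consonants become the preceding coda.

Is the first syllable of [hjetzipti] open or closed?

closed

The vowels are e, i, i — 3 nuclei, so 3 syllables.
/e…i/ gap (V1→V2): /tz/; trying suffixes from longest down, /z/ is the first permitted one, so coda /t/ | onset /z/.
/i…i/ gap (V2→V3): /pt/ — longest licit onset from the right is /t/, leaving /p/ as coda.
Syllabification: hjet.zip.ti.
Syllable 1 is /hjet/ with coda /t/, so it is closed.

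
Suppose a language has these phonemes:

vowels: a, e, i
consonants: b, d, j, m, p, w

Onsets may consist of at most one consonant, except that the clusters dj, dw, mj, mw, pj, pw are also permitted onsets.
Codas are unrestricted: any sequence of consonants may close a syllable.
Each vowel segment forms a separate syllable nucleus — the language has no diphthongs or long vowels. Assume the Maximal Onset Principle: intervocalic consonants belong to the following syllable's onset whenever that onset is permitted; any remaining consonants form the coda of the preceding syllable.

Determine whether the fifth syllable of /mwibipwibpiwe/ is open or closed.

open

Nuclei (vowels): i, i, i, i, e → 5 syllables.
σ1/σ2 boundary: /b/ → onset of the next syllable (single consonants are always licit onsets).
σ2/σ3 boundary: /pw/ is a licit onset in full, so it all attaches to the next syllable.
σ3/σ4 boundary: /bp/; trying suffixes from longest down, /p/ is the first permitted one, so coda /b/ | onset /p/.
σ4/σ5 boundary: /w/ → onset of the next syllable (single consonants are always licit onsets).
So the parse is mwi.bi.pwib.pi.we.
Syllable 5 is /we/; it ends in its nucleus with no coda, so it is open.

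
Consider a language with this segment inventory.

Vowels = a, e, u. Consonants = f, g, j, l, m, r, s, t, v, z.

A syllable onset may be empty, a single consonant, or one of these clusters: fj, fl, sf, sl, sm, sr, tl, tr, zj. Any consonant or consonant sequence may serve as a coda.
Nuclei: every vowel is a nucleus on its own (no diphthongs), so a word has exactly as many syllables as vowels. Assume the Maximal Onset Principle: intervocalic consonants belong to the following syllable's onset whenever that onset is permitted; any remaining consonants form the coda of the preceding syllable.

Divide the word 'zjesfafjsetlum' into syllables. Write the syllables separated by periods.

Vowels present: e, a, e, u; each is a nucleus, giving 4 syllables.
/e…a/ gap (V1→V2): /sf/ — entire cluster is a permitted onset → onset /sf/, coda ∅.
/a…e/ gap (V2→V3): /fjs/ — longest licit onset from the right is /s/, leaving /fj/ as coda.
/e…u/ gap (V3→V4): /tl/ — entire cluster is a permitted onset → onset /tl/, coda ∅.

zje.sfafj.se.tlum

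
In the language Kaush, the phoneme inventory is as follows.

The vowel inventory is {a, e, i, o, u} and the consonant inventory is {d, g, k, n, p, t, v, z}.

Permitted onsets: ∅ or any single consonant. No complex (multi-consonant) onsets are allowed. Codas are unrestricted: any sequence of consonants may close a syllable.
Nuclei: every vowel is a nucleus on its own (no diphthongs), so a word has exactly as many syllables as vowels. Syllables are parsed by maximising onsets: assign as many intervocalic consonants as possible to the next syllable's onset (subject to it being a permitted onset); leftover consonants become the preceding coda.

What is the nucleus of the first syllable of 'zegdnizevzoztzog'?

Vowels present: e, i, e, o, o; each is a nucleus, giving 5 syllables.
The first nucleus (vowel 1 from the left) is /e/.

e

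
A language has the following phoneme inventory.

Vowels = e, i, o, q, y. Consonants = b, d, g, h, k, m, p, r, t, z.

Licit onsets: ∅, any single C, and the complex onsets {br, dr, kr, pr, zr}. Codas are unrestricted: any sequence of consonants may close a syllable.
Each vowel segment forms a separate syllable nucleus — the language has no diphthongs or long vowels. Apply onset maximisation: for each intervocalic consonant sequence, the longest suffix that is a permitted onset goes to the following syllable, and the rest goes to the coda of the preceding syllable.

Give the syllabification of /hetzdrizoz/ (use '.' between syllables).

The vowels are e, i, o — 3 nuclei, so 3 syllables.
Between /e/ (V1) and /i/ (V2): cluster /tzdr/ — the longest permitted-onset suffix is /dr/; onset = /dr/, preceding coda = /tz/.
Between /i/ (V2) and /o/ (V3): just /z/ — single C goes to the following onset.

hetz.dri.zoz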